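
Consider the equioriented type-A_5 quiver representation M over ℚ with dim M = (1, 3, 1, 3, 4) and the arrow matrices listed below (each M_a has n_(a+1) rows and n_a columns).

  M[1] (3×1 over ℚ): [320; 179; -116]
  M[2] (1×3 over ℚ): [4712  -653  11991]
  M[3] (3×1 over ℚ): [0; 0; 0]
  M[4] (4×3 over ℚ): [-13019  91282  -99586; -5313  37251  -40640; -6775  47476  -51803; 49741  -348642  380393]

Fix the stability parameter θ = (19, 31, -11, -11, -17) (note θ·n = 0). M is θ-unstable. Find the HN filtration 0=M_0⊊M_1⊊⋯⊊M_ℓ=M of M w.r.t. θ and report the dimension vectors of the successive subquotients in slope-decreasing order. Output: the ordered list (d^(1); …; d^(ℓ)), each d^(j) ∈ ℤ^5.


Barcode: M ≅ I[1,3], I[2,2]^2, I[4,5]^3, I[5,5]. HN layers by μ_θ (4 steps, strictly decreasing):
  μ^(1)=31; μ^(2)=13; μ^(3)=-14; μ^(4)=-17

((0, 2, 0, 0, 0); (1, 1, 1, 0, 0); (0, 0, 0, 3, 3); (0, 0, 0, 0, 1))


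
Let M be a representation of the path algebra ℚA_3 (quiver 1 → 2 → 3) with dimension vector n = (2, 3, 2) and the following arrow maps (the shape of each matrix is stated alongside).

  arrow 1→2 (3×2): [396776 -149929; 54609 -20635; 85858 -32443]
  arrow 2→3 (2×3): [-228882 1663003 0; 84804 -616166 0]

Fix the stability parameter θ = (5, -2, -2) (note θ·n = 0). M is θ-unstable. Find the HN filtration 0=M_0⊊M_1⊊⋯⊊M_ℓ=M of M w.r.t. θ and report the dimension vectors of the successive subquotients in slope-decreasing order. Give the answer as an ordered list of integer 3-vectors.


Barcode: M ≅ I[1,2], I[1,3], I[2,2], I[3,3]. HN layers by μ_θ (3 steps, strictly decreasing):
  μ^(1)=3/2; μ^(2)=1/3; μ^(3)=-2

((1, 1, 0); (1, 1, 1); (0, 1, 1))


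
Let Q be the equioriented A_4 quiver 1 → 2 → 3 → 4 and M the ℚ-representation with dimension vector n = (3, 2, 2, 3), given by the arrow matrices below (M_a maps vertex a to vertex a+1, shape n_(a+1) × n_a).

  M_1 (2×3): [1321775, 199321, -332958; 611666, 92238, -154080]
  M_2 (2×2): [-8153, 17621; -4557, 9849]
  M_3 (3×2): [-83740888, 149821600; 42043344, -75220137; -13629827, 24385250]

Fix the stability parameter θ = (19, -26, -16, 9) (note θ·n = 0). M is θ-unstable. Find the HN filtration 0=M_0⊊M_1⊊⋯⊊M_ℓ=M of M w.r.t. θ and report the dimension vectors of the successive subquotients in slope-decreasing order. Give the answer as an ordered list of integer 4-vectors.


Interval decomposition of M: I[1,1], I[1,2], I[1,4], I[3,4], I[4,4].
HN type (ℓ=5): μ^(1)=19; μ^(2)=9; μ^(3)=-7/2; μ^(4)=-23/3; μ^(5)=-16

((1, 0, 0, 0); (0, 0, 0, 3); (1, 1, 0, 0); (1, 1, 1, 0); (0, 0, 1, 0))


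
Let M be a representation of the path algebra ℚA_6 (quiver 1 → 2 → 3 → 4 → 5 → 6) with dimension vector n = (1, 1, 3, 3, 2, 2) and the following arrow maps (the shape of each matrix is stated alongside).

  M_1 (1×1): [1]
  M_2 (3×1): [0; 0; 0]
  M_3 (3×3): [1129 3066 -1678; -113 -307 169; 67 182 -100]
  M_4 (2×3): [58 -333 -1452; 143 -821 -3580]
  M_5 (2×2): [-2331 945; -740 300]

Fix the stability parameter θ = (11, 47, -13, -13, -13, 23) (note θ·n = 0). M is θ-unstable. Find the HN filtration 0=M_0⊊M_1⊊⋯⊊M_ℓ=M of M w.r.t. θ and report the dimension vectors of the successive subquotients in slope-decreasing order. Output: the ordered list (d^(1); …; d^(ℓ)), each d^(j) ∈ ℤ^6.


Interval decomposition of M: I[1,2], I[3,4], I[3,5], I[3,6], I[6,6].
HN type (ℓ=4): μ^(1)=47; μ^(2)=23; μ^(3)=11; μ^(4)=-13

((0, 1, 0, 0, 0, 0); (0, 0, 0, 0, 0, 2); (1, 0, 0, 0, 0, 0); (0, 0, 3, 3, 2, 0))


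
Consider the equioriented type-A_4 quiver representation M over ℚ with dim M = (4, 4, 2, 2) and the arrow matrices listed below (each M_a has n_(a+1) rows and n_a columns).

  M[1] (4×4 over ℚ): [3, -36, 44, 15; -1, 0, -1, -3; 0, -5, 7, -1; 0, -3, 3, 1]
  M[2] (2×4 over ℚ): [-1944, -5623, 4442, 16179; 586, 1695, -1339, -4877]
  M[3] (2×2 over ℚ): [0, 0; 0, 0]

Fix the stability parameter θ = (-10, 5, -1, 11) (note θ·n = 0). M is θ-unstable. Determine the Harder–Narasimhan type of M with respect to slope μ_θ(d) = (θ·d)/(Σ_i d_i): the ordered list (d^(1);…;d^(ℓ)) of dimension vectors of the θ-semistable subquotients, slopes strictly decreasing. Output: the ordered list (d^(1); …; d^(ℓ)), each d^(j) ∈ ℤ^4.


Barcode: M ≅ I[1,2]^2, I[1,3]^2, I[4,4]^2. HN layers by μ_θ (4 steps, strictly decreasing):
  μ^(1)=11; μ^(2)=5; μ^(3)=2; μ^(4)=-10

((0, 0, 0, 2); (0, 2, 0, 0); (0, 2, 2, 0); (4, 0, 0, 0))


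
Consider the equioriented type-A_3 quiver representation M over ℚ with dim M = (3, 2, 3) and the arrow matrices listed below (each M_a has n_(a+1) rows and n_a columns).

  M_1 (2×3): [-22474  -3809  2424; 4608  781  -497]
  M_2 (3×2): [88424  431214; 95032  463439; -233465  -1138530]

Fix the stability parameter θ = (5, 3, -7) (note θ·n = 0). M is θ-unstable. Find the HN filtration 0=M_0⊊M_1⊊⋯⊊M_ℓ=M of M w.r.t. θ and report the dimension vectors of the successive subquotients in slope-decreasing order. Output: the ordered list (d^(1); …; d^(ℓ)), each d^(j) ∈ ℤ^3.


Barcode: M ≅ I[1,1], I[1,3]^2, I[3,3]. HN layers by μ_θ (3 steps, strictly decreasing):
  μ^(1)=5; μ^(2)=1/3; μ^(3)=-7

((1, 0, 0); (2, 2, 2); (0, 0, 1))


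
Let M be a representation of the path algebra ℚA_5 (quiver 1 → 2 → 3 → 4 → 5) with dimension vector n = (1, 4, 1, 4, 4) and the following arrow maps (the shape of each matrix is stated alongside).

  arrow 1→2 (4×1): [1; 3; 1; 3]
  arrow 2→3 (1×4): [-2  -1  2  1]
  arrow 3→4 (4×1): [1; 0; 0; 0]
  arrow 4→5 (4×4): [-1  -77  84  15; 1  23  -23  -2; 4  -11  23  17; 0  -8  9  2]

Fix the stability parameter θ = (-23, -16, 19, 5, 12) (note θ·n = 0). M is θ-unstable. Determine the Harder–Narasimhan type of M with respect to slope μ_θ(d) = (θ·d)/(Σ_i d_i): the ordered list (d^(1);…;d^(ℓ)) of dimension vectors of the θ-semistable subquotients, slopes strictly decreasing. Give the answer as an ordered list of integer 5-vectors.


Via rank(M_{q-1}∘⋯∘M_p): M ≅ I[1,2], I[2,2]^2, I[2,5], I[4,5]^3.
μ_θ-semistable layers: μ^(1)=12; μ^(2)=5; μ^(3)=-16; μ^(4)=-23

((0, 0, 1, 1, 4); (0, 0, 0, 3, 0); (0, 4, 0, 0, 0); (1, 0, 0, 0, 0))


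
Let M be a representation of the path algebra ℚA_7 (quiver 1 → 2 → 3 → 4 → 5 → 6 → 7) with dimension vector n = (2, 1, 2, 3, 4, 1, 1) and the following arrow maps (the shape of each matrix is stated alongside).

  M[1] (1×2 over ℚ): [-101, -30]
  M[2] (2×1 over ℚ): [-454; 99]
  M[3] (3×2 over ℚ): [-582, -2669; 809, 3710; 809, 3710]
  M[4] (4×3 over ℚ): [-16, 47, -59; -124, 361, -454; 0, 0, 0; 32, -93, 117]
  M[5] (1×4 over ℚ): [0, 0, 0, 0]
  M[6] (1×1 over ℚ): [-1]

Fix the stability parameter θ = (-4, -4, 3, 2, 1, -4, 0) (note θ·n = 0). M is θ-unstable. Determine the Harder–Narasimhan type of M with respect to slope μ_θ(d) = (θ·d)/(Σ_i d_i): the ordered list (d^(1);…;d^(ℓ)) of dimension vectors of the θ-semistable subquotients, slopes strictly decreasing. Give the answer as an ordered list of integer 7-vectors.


Interval decomposition of M: I[1,1], I[1,4], I[3,5], I[4,5], I[5,5]^2, I[6,7].
HN type (ℓ=6): μ^(1)=5/2; μ^(2)=2; μ^(3)=3/2; μ^(4)=1; μ^(5)=0; μ^(6)=-4

((0, 0, 1, 1, 0, 0, 0); (0, 0, 1, 1, 1, 0, 0); (0, 0, 0, 1, 1, 0, 0); (0, 0, 0, 0, 2, 0, 0); (0, 0, 0, 0, 0, 0, 1); (2, 1, 0, 0, 0, 1, 0))


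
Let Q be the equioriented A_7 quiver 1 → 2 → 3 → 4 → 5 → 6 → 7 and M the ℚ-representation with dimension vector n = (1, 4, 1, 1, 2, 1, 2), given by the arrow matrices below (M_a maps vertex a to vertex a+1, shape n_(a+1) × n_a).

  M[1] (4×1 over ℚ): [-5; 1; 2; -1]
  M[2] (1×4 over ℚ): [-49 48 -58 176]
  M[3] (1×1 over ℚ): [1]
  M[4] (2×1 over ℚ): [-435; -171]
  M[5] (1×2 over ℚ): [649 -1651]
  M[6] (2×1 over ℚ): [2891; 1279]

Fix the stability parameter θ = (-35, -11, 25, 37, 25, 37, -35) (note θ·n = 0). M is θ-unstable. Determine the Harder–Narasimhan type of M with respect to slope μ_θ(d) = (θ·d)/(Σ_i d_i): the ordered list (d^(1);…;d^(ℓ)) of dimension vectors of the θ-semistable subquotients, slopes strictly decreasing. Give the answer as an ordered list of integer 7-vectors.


Via rank(M_{q-1}∘⋯∘M_p): M ≅ I[1,7], I[2,2]^3, I[5,5], I[7,7].
μ_θ-semistable layers: μ^(1)=25; μ^(2)=89/5; μ^(3)=-11; μ^(4)=-35

((0, 0, 0, 0, 1, 0, 0); (0, 0, 1, 1, 1, 1, 1); (0, 4, 0, 0, 0, 0, 0); (1, 0, 0, 0, 0, 0, 1))


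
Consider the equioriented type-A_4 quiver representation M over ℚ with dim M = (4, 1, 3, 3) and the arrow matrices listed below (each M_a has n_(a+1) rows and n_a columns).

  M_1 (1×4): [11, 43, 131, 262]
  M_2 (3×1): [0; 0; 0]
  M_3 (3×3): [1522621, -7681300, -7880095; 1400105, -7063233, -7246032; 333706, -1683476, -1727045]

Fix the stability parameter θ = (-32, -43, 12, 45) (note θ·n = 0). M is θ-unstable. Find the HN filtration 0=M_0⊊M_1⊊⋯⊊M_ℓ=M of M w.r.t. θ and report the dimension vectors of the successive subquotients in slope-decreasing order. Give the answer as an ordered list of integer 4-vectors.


Interval decomposition of M: I[1,1]^3, I[1,2], I[3,4]^3.
HN type (ℓ=4): μ^(1)=45; μ^(2)=12; μ^(3)=-32; μ^(4)=-75/2

((0, 0, 0, 3); (0, 0, 3, 0); (3, 0, 0, 0); (1, 1, 0, 0))


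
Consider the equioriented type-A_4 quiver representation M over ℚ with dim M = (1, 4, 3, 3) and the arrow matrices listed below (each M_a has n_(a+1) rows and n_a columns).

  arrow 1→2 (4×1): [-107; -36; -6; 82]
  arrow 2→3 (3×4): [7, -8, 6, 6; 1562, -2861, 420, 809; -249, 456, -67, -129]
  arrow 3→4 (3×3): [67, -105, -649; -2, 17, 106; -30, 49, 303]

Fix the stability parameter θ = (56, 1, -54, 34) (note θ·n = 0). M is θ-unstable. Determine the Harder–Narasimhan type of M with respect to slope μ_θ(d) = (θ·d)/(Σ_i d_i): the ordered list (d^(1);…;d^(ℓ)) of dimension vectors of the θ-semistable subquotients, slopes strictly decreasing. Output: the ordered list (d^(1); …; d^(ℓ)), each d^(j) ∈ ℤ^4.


Barcode: M ≅ I[1,4], I[2,2], I[2,4]^2. HN layers by μ_θ (3 steps, strictly decreasing):
  μ^(1)=34; μ^(2)=1; μ^(3)=-53/2

((0, 0, 0, 3); (1, 2, 1, 0); (0, 2, 2, 0))


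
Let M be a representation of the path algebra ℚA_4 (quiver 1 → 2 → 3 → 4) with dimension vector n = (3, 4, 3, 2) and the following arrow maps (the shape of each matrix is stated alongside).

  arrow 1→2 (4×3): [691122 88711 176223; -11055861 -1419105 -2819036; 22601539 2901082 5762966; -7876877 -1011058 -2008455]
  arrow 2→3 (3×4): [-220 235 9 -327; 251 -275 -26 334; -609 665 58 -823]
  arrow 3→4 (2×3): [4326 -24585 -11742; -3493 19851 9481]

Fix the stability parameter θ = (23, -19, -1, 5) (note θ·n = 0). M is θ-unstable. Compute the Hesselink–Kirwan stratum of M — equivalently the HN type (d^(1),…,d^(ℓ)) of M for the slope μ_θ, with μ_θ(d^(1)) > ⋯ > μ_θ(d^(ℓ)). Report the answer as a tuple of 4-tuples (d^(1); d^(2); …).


Interval decomposition of M: I[1,2], I[1,4]^2, I[2,3].
HN type (ℓ=5): μ^(1)=5; μ^(2)=2; μ^(3)=1; μ^(4)=-1; μ^(5)=-19

((0, 0, 0, 2); (1, 1, 0, 0); (2, 2, 2, 0); (0, 0, 1, 0); (0, 1, 0, 0))


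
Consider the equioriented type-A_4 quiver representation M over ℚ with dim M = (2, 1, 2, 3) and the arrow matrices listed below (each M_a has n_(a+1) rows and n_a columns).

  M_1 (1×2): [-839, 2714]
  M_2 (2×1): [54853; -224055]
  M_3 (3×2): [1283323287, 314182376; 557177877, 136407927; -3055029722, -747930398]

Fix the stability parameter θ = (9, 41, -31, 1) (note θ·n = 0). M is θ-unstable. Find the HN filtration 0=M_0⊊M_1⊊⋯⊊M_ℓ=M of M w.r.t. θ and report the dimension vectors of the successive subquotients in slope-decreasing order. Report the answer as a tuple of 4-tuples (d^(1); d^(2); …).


Via rank(M_{q-1}∘⋯∘M_p): M ≅ I[1,1], I[1,4], I[3,4], I[4,4].
μ_θ-semistable layers: μ^(1)=9; μ^(2)=5; μ^(3)=1; μ^(4)=-31

((1, 0, 0, 0); (1, 1, 1, 1); (0, 0, 0, 2); (0, 0, 1, 0))


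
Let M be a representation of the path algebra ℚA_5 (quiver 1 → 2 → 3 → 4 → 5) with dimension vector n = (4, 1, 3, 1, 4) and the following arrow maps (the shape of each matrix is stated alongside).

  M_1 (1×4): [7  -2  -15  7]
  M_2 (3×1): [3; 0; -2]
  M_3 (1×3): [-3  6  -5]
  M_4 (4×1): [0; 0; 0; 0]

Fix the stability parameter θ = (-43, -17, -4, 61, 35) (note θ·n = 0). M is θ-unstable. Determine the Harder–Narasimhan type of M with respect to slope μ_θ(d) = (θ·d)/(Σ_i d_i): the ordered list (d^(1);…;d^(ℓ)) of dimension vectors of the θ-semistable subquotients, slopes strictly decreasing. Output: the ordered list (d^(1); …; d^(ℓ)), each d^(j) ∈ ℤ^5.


Via rank(M_{q-1}∘⋯∘M_p): M ≅ I[1,1]^3, I[1,4], I[3,3]^2, I[5,5]^4.
μ_θ-semistable layers: μ^(1)=61; μ^(2)=35; μ^(3)=-4; μ^(4)=-17; μ^(5)=-43

((0, 0, 0, 1, 0); (0, 0, 0, 0, 4); (0, 0, 3, 0, 0); (0, 1, 0, 0, 0); (4, 0, 0, 0, 0))


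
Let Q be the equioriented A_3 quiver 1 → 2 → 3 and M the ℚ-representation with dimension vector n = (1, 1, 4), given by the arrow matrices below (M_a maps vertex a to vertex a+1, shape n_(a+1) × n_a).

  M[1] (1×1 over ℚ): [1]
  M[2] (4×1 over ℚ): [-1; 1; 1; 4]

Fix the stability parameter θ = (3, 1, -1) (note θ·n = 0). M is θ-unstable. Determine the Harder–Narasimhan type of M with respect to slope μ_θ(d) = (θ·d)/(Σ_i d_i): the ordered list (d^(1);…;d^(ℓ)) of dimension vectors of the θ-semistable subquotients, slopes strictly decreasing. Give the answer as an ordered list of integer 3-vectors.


Via rank(M_{q-1}∘⋯∘M_p): M ≅ I[1,3], I[3,3]^3.
μ_θ-semistable layers: μ^(1)=1; μ^(2)=-1

((1, 1, 1); (0, 0, 3))


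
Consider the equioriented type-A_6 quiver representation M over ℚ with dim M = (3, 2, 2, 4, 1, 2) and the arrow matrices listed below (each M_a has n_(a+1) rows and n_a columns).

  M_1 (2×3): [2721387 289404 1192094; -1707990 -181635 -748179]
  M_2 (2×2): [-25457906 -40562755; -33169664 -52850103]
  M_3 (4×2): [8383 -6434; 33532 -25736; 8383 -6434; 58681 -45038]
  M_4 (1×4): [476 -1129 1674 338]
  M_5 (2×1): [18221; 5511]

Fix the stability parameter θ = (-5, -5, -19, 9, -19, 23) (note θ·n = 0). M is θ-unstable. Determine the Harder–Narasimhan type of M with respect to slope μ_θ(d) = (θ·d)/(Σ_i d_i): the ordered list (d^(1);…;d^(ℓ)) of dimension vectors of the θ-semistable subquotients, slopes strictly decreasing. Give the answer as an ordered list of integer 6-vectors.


Interval decomposition of M: I[1,1], I[1,3], I[1,4], I[4,4]^2, I[4,6], I[6,6].
HN type (ℓ=4): μ^(1)=23; μ^(2)=9; μ^(3)=-5; μ^(4)=-29/3

((0, 0, 0, 0, 0, 2); (0, 0, 0, 3, 0, 0); (1, 0, 0, 1, 1, 0); (2, 2, 2, 0, 0, 0))


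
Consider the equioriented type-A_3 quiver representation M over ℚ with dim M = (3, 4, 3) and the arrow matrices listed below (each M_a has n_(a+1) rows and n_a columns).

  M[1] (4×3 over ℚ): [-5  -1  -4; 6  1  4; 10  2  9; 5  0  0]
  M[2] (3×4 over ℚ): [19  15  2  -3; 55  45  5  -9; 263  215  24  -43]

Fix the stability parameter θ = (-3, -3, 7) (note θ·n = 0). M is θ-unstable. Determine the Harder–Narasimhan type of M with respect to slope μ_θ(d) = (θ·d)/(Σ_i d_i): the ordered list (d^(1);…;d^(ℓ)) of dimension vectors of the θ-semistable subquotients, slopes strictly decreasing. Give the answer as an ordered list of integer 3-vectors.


Barcode: M ≅ I[1,2]^2, I[1,3], I[2,3], I[3,3]. HN layers by μ_θ (2 steps, strictly decreasing):
  μ^(1)=7; μ^(2)=-3

((0, 0, 3); (3, 4, 0))


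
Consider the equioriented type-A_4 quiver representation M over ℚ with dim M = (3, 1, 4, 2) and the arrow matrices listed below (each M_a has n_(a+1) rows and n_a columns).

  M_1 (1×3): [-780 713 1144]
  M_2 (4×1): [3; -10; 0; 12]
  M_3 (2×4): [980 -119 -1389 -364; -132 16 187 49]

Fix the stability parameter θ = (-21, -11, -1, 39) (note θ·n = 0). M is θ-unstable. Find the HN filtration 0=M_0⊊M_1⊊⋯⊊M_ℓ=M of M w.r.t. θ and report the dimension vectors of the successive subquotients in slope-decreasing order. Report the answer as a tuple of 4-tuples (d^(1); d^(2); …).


Barcode: M ≅ I[1,1]^2, I[1,4], I[3,3]^2, I[3,4]. HN layers by μ_θ (4 steps, strictly decreasing):
  μ^(1)=39; μ^(2)=-1; μ^(3)=-11; μ^(4)=-21

((0, 0, 0, 2); (0, 0, 4, 0); (0, 1, 0, 0); (3, 0, 0, 0))


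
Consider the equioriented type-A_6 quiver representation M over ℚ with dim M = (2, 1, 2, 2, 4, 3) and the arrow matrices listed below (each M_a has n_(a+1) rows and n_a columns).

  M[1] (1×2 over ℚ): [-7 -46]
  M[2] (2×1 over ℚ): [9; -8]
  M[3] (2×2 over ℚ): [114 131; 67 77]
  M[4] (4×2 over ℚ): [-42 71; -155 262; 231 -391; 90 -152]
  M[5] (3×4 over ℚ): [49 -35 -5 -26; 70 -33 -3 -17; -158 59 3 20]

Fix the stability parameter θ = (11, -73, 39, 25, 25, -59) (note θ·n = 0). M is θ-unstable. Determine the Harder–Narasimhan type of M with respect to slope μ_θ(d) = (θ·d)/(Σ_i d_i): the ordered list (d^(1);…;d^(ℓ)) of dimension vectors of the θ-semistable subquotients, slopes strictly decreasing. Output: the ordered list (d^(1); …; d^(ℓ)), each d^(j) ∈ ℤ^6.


Barcode: M ≅ I[1,1], I[1,6], I[3,5], I[5,6]^2. HN layers by μ_θ (5 steps, strictly decreasing):
  μ^(1)=89/3; μ^(2)=11; μ^(3)=15/2; μ^(4)=-17; μ^(5)=-31

((0, 0, 1, 1, 1, 0); (1, 0, 0, 0, 0, 0); (0, 0, 1, 1, 1, 1); (0, 0, 0, 0, 2, 2); (1, 1, 0, 0, 0, 0))


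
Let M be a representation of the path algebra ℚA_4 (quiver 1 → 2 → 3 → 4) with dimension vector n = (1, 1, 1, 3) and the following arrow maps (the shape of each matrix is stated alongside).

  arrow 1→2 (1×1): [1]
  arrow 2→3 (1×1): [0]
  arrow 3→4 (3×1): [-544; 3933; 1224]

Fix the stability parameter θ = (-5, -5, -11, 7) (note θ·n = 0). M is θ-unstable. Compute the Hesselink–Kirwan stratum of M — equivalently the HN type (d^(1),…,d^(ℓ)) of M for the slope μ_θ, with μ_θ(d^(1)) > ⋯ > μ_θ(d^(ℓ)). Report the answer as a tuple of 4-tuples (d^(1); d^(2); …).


Via rank(M_{q-1}∘⋯∘M_p): M ≅ I[1,2], I[3,4], I[4,4]^2.
μ_θ-semistable layers: μ^(1)=7; μ^(2)=-5; μ^(3)=-11

((0, 0, 0, 3); (1, 1, 0, 0); (0, 0, 1, 0))


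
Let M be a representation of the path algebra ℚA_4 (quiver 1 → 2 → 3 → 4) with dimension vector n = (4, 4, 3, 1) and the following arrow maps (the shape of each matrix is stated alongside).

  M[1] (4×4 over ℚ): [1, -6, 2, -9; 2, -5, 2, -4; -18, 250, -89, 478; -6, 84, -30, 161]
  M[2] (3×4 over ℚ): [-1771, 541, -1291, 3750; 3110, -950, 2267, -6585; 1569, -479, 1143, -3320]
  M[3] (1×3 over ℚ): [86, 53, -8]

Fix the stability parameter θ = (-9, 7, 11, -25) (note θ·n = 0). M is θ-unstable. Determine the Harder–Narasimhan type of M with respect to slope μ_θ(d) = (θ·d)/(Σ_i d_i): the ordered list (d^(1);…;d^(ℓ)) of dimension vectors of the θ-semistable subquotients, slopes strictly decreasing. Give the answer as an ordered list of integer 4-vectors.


Barcode: M ≅ I[1,2]^2, I[1,3], I[1,4], I[3,3]. HN layers by μ_θ (4 steps, strictly decreasing):
  μ^(1)=11; μ^(2)=7; μ^(3)=-7/3; μ^(4)=-9

((0, 0, 2, 0); (0, 3, 0, 0); (0, 1, 1, 1); (4, 0, 0, 0))


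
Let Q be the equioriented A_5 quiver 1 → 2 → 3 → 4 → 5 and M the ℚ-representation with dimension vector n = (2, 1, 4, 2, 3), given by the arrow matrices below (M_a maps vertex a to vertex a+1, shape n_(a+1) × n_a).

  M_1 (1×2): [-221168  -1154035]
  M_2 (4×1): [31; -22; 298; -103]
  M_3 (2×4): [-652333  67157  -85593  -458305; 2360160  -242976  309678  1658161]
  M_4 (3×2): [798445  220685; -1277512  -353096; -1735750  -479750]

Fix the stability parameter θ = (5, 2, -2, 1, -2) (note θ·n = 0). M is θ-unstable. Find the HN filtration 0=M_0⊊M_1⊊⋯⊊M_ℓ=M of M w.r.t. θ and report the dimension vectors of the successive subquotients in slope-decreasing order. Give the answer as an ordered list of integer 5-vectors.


Interval decomposition of M: I[1,1], I[1,5], I[3,3]^2, I[3,4], I[5,5]^2.
HN type (ℓ=4): μ^(1)=5; μ^(2)=1; μ^(3)=4/5; μ^(4)=-2

((1, 0, 0, 0, 0); (0, 0, 0, 1, 0); (1, 1, 1, 1, 1); (0, 0, 3, 0, 2))


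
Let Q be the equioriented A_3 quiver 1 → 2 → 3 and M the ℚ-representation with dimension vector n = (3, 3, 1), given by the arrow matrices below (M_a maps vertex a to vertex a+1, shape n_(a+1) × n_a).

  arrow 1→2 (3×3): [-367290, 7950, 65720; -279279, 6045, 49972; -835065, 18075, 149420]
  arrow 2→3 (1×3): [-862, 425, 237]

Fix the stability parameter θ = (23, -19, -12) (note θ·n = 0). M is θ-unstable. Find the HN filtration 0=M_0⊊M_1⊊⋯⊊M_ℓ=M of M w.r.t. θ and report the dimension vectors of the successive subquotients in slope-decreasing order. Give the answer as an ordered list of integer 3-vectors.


Barcode: M ≅ I[1,1]^2, I[1,2], I[2,2], I[2,3]. HN layers by μ_θ (4 steps, strictly decreasing):
  μ^(1)=23; μ^(2)=2; μ^(3)=-12; μ^(4)=-19

((2, 0, 0); (1, 1, 0); (0, 0, 1); (0, 2, 0))


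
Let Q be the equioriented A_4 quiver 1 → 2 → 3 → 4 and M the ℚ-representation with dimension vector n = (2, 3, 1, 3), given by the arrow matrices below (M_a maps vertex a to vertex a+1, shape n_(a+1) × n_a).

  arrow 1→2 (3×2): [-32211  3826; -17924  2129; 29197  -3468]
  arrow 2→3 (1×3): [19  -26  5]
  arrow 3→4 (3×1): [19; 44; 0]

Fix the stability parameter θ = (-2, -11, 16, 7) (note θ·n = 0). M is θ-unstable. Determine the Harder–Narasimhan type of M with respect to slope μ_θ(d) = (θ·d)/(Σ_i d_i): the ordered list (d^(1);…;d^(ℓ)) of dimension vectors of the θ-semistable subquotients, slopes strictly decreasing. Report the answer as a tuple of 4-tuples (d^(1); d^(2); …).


Interval decomposition of M: I[1,2]^2, I[2,4], I[4,4]^2.
HN type (ℓ=4): μ^(1)=23/2; μ^(2)=7; μ^(3)=-13/2; μ^(4)=-11

((0, 0, 1, 1); (0, 0, 0, 2); (2, 2, 0, 0); (0, 1, 0, 0))


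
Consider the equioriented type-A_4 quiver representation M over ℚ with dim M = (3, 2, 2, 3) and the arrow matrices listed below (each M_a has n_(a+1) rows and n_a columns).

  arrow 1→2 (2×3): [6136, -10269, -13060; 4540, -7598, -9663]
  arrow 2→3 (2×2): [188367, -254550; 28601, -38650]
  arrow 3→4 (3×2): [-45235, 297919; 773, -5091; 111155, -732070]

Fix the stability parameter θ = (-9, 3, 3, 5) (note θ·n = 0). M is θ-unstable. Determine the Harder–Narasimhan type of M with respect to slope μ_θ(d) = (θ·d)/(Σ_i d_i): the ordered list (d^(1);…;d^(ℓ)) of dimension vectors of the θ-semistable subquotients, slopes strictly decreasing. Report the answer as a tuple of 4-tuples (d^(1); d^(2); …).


Interval decomposition of M: I[1,1], I[1,2], I[1,4], I[3,4], I[4,4].
HN type (ℓ=3): μ^(1)=5; μ^(2)=3; μ^(3)=-9

((0, 0, 0, 3); (0, 2, 2, 0); (3, 0, 0, 0))


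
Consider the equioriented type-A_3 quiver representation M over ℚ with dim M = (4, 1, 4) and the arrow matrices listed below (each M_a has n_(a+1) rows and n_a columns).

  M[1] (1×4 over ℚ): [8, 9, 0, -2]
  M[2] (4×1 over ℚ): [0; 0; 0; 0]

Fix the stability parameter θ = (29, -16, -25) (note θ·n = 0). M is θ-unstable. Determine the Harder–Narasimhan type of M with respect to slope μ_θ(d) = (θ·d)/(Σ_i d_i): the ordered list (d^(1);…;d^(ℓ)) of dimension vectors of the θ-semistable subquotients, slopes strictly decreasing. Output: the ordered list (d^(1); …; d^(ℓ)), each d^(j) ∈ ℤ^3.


Barcode: M ≅ I[1,1]^3, I[1,2], I[3,3]^4. HN layers by μ_θ (3 steps, strictly decreasing):
  μ^(1)=29; μ^(2)=13/2; μ^(3)=-25

((3, 0, 0); (1, 1, 0); (0, 0, 4))


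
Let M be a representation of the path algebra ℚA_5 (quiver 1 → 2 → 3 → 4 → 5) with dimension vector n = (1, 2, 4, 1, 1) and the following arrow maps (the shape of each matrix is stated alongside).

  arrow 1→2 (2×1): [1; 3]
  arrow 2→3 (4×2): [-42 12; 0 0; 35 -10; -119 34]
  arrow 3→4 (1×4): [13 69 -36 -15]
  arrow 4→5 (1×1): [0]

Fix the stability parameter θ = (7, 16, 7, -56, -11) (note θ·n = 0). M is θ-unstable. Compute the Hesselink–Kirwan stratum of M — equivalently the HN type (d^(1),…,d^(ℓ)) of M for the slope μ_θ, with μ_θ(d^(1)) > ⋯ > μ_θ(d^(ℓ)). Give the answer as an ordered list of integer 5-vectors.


Via rank(M_{q-1}∘⋯∘M_p): M ≅ I[1,4], I[2,2], I[3,3]^3, I[5,5].
μ_θ-semistable layers: μ^(1)=16; μ^(2)=7; μ^(3)=-13/2; μ^(4)=-11

((0, 1, 0, 0, 0); (0, 0, 3, 0, 0); (1, 1, 1, 1, 0); (0, 0, 0, 0, 1))


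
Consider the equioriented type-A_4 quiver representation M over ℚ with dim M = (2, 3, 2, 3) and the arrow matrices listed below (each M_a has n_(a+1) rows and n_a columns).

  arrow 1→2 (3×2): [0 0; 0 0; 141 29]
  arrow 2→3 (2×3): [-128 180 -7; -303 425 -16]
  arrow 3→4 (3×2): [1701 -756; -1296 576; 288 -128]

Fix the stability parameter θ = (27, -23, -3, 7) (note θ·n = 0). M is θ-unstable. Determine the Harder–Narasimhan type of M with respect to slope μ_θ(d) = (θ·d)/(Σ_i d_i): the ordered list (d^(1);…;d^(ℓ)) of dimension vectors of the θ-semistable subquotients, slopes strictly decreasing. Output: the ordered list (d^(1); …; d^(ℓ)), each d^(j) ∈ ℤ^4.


Interval decomposition of M: I[1,1], I[1,4], I[2,2], I[2,3], I[4,4]^2.
HN type (ℓ=5): μ^(1)=27; μ^(2)=7; μ^(3)=1/3; μ^(4)=-3; μ^(5)=-23

((1, 0, 0, 0); (0, 0, 0, 3); (1, 1, 1, 0); (0, 0, 1, 0); (0, 2, 0, 0))


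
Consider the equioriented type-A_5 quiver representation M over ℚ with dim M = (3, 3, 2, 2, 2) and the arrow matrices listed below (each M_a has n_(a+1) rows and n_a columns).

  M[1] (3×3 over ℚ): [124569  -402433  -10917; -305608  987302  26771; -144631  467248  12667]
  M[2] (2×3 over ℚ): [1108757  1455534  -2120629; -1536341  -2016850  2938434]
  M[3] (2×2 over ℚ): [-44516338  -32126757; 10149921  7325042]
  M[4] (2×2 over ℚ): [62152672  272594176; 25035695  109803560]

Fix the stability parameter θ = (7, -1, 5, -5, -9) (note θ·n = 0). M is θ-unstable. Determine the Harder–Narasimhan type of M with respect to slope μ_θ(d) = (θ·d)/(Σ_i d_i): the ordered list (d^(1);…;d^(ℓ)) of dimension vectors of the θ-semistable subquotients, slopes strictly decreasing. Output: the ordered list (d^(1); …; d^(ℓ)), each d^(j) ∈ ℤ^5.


Barcode: M ≅ I[1,2], I[1,4], I[1,5], I[5,5]. HN layers by μ_θ (4 steps, strictly decreasing):
  μ^(1)=3; μ^(2)=3/2; μ^(3)=-3/5; μ^(4)=-9

((1, 1, 0, 0, 0); (1, 1, 1, 1, 0); (1, 1, 1, 1, 1); (0, 0, 0, 0, 1))


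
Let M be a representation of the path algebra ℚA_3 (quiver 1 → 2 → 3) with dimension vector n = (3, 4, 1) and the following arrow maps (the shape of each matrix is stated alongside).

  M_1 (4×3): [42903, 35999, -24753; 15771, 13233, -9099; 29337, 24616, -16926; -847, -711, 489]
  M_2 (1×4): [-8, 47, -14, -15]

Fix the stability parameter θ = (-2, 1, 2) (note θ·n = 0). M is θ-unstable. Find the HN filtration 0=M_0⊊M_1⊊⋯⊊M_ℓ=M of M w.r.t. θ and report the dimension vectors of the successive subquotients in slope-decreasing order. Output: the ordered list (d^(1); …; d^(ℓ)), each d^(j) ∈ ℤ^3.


Via rank(M_{q-1}∘⋯∘M_p): M ≅ I[1,1], I[1,2]^2, I[2,2], I[2,3].
μ_θ-semistable layers: μ^(1)=2; μ^(2)=1; μ^(3)=-2

((0, 0, 1); (0, 4, 0); (3, 0, 0))


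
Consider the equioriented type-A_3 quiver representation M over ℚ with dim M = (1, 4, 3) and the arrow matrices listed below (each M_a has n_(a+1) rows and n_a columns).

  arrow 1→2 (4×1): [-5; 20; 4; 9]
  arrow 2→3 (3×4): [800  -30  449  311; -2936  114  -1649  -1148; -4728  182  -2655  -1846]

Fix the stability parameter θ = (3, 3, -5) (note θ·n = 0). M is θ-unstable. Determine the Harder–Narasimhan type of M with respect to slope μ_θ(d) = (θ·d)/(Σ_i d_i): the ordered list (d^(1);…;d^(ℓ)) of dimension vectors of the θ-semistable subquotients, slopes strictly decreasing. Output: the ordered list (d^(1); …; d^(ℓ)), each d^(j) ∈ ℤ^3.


Barcode: M ≅ I[1,3], I[2,2]^2, I[2,3], I[3,3]. HN layers by μ_θ (4 steps, strictly decreasing):
  μ^(1)=3; μ^(2)=1/3; μ^(3)=-1; μ^(4)=-5

((0, 2, 0); (1, 1, 1); (0, 1, 1); (0, 0, 1))


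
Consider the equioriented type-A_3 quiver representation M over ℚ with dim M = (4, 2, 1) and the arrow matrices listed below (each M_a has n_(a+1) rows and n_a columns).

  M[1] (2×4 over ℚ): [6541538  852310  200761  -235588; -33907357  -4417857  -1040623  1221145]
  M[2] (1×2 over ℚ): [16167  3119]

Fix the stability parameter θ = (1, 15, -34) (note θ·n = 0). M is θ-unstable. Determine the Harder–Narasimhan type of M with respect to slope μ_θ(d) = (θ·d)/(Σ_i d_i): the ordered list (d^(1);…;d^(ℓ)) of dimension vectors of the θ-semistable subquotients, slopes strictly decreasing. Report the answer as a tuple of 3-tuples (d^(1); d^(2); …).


Interval decomposition of M: I[1,1]^2, I[1,2], I[1,3].
HN type (ℓ=3): μ^(1)=15; μ^(2)=1; μ^(3)=-6

((0, 1, 0); (3, 0, 0); (1, 1, 1))


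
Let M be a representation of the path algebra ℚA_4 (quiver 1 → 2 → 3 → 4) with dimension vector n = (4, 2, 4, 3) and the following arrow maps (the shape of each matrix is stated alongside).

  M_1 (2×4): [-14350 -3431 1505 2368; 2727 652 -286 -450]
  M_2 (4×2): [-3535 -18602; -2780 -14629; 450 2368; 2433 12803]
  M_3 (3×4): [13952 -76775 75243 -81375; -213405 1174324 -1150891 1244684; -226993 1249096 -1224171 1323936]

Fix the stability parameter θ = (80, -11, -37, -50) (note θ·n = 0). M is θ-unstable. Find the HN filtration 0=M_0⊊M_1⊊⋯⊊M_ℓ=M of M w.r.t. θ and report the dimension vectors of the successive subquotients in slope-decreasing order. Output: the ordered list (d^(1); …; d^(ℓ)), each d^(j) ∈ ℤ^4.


Barcode: M ≅ I[1,1]^2, I[1,3], I[1,4], I[3,3], I[3,4], I[4,4]. HN layers by μ_θ (6 steps, strictly decreasing):
  μ^(1)=80; μ^(2)=32/3; μ^(3)=-9/2; μ^(4)=-37; μ^(5)=-87/2; μ^(6)=-50

((2, 0, 0, 0); (1, 1, 1, 0); (1, 1, 1, 1); (0, 0, 1, 0); (0, 0, 1, 1); (0, 0, 0, 1))


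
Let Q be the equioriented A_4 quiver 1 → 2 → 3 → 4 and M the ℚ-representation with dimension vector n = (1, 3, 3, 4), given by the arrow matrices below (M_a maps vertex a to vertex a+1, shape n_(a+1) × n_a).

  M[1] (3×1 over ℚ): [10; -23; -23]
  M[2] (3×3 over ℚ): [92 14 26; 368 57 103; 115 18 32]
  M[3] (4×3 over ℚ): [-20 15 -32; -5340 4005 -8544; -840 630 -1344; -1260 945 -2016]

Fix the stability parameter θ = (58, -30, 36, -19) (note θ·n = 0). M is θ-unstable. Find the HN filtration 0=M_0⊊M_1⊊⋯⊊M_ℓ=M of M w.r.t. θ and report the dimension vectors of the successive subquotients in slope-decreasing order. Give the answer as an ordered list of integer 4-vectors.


Barcode: M ≅ I[1,2], I[2,3], I[2,4], I[3,3], I[4,4]^3. HN layers by μ_θ (5 steps, strictly decreasing):
  μ^(1)=36; μ^(2)=14; μ^(3)=17/2; μ^(4)=-19; μ^(5)=-30

((0, 0, 2, 0); (1, 1, 0, 0); (0, 0, 1, 1); (0, 0, 0, 3); (0, 2, 0, 0))


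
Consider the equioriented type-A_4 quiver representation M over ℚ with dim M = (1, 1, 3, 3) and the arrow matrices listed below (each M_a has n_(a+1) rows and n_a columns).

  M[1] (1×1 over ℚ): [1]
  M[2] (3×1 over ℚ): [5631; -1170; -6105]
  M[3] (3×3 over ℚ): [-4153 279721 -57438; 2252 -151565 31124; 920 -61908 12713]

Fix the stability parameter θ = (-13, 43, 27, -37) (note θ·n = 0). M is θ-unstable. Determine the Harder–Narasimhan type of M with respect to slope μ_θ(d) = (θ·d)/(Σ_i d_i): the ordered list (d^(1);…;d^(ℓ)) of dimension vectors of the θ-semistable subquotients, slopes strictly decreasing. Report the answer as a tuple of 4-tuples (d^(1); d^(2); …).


Barcode: M ≅ I[1,4], I[3,4]^2. HN layers by μ_θ (3 steps, strictly decreasing):
  μ^(1)=11; μ^(2)=-5; μ^(3)=-13

((0, 1, 1, 1); (0, 0, 2, 2); (1, 0, 0, 0))


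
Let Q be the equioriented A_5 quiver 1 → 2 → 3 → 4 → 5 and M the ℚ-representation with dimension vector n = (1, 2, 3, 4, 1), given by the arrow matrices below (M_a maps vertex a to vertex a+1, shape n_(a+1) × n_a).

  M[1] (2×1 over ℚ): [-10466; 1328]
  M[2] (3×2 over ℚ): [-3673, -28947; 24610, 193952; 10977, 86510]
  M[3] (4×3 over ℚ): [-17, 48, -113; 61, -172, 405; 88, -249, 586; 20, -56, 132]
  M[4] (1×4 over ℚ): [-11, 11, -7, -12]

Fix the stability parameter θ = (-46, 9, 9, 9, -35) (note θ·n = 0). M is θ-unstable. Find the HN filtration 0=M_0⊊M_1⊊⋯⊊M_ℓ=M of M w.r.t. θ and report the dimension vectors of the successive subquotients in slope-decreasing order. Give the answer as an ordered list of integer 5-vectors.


Interval decomposition of M: I[1,3], I[2,5], I[3,4], I[4,4]^2.
HN type (ℓ=3): μ^(1)=9; μ^(2)=-2; μ^(3)=-46

((0, 1, 2, 3, 0); (0, 1, 1, 1, 1); (1, 0, 0, 0, 0))


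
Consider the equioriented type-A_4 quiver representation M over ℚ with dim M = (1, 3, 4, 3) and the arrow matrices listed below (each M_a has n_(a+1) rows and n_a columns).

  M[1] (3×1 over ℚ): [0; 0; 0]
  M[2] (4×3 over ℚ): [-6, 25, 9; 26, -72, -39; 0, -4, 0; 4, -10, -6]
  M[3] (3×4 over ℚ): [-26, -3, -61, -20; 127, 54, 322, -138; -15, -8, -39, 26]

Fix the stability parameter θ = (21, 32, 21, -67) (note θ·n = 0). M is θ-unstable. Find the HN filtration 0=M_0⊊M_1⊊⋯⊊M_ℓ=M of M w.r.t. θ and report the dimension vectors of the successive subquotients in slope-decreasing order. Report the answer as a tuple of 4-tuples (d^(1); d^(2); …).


Barcode: M ≅ I[1,1], I[2,2], I[2,4]^2, I[3,3], I[3,4]. HN layers by μ_θ (4 steps, strictly decreasing):
  μ^(1)=32; μ^(2)=21; μ^(3)=-14/3; μ^(4)=-23

((0, 1, 0, 0); (1, 0, 1, 0); (0, 2, 2, 2); (0, 0, 1, 1))


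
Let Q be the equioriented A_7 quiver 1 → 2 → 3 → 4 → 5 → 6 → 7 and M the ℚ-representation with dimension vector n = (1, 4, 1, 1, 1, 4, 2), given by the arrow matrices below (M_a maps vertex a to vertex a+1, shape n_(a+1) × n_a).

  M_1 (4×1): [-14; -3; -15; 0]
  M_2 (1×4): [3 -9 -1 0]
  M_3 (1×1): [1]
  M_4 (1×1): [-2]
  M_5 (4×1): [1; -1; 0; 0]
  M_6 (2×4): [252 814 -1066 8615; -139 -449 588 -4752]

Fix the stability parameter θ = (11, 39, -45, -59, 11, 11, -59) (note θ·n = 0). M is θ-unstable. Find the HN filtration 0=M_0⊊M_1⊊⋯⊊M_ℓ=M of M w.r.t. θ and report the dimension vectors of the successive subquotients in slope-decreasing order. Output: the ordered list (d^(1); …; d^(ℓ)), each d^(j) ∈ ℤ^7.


Interval decomposition of M: I[1,2], I[2,2]^2, I[2,7], I[6,6]^2, I[6,7].
HN type (ℓ=5): μ^(1)=39; μ^(2)=11; μ^(3)=-37/3; μ^(4)=-65/3; μ^(5)=-24

((0, 3, 0, 0, 0, 0, 0); (1, 0, 0, 0, 0, 2, 0); (0, 0, 0, 0, 1, 1, 1); (0, 1, 1, 1, 0, 0, 0); (0, 0, 0, 0, 0, 1, 1))


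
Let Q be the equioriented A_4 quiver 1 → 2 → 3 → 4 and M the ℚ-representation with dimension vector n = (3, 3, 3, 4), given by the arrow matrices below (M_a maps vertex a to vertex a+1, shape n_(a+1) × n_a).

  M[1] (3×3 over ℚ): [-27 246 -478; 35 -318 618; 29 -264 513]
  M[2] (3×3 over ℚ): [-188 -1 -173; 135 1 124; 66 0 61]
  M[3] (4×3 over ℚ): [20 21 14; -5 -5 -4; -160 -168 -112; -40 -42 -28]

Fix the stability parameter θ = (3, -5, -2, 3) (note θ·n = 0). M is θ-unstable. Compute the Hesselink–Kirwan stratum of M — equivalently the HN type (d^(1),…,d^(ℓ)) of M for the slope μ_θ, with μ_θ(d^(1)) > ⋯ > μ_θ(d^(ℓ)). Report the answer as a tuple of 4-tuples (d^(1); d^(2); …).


Interval decomposition of M: I[1,1], I[1,3], I[1,4], I[2,4], I[4,4]^2.
HN type (ℓ=4): μ^(1)=3; μ^(2)=-4/3; μ^(3)=-2; μ^(4)=-5

((1, 0, 0, 4); (2, 2, 2, 0); (0, 0, 1, 0); (0, 1, 0, 0))


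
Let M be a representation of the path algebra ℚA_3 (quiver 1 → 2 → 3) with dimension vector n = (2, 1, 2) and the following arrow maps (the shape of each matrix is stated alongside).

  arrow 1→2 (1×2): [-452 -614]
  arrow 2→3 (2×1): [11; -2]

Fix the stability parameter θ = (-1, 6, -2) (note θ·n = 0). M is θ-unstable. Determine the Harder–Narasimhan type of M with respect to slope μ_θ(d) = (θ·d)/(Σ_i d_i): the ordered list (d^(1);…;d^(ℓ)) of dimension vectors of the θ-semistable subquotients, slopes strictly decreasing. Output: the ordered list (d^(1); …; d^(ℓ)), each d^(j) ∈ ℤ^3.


Interval decomposition of M: I[1,1], I[1,3], I[3,3].
HN type (ℓ=3): μ^(1)=2; μ^(2)=-1; μ^(3)=-2

((0, 1, 1); (2, 0, 0); (0, 0, 1))


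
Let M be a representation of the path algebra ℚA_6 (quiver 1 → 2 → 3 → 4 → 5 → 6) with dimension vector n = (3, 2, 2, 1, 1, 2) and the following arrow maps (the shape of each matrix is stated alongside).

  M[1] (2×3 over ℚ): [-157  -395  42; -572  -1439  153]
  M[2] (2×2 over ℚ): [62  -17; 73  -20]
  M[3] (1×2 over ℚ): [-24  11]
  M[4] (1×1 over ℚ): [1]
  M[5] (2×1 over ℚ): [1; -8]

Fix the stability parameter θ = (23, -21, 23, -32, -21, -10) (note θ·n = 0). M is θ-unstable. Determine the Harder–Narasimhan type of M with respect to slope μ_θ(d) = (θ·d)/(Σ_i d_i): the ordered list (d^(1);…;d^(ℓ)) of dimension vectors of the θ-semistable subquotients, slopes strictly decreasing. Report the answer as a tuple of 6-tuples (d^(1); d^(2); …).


Barcode: M ≅ I[1,1], I[1,3], I[1,6], I[6,6]. HN layers by μ_θ (4 steps, strictly decreasing):
  μ^(1)=23; μ^(2)=1; μ^(3)=-19/3; μ^(4)=-10

((1, 0, 1, 0, 0, 0); (1, 1, 0, 0, 0, 0); (1, 1, 1, 1, 1, 1); (0, 0, 0, 0, 0, 1))


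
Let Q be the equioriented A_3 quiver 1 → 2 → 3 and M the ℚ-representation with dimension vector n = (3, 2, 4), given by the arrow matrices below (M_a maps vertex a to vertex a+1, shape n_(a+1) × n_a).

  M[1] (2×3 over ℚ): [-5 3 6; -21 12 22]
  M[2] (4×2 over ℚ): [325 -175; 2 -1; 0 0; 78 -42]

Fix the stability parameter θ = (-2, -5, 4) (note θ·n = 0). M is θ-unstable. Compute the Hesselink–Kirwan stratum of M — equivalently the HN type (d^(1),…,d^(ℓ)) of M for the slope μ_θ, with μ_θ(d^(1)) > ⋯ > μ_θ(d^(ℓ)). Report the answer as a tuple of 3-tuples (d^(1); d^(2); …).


Via rank(M_{q-1}∘⋯∘M_p): M ≅ I[1,1], I[1,3]^2, I[3,3]^2.
μ_θ-semistable layers: μ^(1)=4; μ^(2)=-2; μ^(3)=-7/2

((0, 0, 4); (1, 0, 0); (2, 2, 0))


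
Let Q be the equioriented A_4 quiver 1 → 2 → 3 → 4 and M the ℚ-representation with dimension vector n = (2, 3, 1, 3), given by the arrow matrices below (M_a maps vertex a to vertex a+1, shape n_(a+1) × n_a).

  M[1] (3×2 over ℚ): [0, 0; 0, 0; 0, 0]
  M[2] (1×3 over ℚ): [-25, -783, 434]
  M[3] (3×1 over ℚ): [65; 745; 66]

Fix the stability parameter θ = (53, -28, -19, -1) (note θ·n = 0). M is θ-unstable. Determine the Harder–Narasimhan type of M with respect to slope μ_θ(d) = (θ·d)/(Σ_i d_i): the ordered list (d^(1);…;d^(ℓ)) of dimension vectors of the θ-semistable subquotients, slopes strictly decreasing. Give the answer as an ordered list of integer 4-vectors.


Interval decomposition of M: I[1,1]^2, I[2,2]^2, I[2,4], I[4,4]^2.
HN type (ℓ=4): μ^(1)=53; μ^(2)=-1; μ^(3)=-19; μ^(4)=-28

((2, 0, 0, 0); (0, 0, 0, 3); (0, 0, 1, 0); (0, 3, 0, 0))


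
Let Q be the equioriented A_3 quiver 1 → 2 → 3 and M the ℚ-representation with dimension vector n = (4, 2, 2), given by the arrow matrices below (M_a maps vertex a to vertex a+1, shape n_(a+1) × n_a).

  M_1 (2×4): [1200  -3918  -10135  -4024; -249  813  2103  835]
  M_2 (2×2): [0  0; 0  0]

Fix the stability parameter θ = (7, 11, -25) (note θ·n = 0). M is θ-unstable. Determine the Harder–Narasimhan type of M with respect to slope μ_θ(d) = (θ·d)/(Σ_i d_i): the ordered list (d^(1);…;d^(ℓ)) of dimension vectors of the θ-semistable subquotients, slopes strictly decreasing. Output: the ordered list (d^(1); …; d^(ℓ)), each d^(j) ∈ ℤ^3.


Barcode: M ≅ I[1,1]^2, I[1,2]^2, I[3,3]^2. HN layers by μ_θ (3 steps, strictly decreasing):
  μ^(1)=11; μ^(2)=7; μ^(3)=-25

((0, 2, 0); (4, 0, 0); (0, 0, 2))


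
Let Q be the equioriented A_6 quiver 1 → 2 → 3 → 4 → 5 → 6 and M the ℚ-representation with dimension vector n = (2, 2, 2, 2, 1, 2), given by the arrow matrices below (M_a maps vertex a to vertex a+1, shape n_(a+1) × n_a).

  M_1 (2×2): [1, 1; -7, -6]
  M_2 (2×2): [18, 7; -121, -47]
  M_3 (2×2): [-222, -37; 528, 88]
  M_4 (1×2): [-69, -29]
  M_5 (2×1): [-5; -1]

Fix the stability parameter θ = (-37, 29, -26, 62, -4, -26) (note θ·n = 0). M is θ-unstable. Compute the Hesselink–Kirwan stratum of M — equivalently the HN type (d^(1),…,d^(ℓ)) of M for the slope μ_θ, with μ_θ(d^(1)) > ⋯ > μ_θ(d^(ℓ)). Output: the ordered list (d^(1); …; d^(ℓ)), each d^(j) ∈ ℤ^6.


Via rank(M_{q-1}∘⋯∘M_p): M ≅ I[1,3], I[1,6], I[4,4], I[6,6].
μ_θ-semistable layers: μ^(1)=62; μ^(2)=32/3; μ^(3)=3/2; μ^(4)=-26; μ^(5)=-37

((0, 0, 0, 1, 0, 0); (0, 0, 0, 1, 1, 1); (0, 2, 2, 0, 0, 0); (0, 0, 0, 0, 0, 1); (2, 0, 0, 0, 0, 0))
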